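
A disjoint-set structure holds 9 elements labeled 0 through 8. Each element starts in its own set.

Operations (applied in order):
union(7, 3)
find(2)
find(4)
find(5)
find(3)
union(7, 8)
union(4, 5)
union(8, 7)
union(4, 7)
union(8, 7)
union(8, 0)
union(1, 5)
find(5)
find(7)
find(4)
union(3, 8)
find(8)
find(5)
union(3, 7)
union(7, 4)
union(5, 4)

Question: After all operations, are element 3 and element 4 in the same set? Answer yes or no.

Answer: yes

Derivation:
Step 1: union(7, 3) -> merged; set of 7 now {3, 7}
Step 2: find(2) -> no change; set of 2 is {2}
Step 3: find(4) -> no change; set of 4 is {4}
Step 4: find(5) -> no change; set of 5 is {5}
Step 5: find(3) -> no change; set of 3 is {3, 7}
Step 6: union(7, 8) -> merged; set of 7 now {3, 7, 8}
Step 7: union(4, 5) -> merged; set of 4 now {4, 5}
Step 8: union(8, 7) -> already same set; set of 8 now {3, 7, 8}
Step 9: union(4, 7) -> merged; set of 4 now {3, 4, 5, 7, 8}
Step 10: union(8, 7) -> already same set; set of 8 now {3, 4, 5, 7, 8}
Step 11: union(8, 0) -> merged; set of 8 now {0, 3, 4, 5, 7, 8}
Step 12: union(1, 5) -> merged; set of 1 now {0, 1, 3, 4, 5, 7, 8}
Step 13: find(5) -> no change; set of 5 is {0, 1, 3, 4, 5, 7, 8}
Step 14: find(7) -> no change; set of 7 is {0, 1, 3, 4, 5, 7, 8}
Step 15: find(4) -> no change; set of 4 is {0, 1, 3, 4, 5, 7, 8}
Step 16: union(3, 8) -> already same set; set of 3 now {0, 1, 3, 4, 5, 7, 8}
Step 17: find(8) -> no change; set of 8 is {0, 1, 3, 4, 5, 7, 8}
Step 18: find(5) -> no change; set of 5 is {0, 1, 3, 4, 5, 7, 8}
Step 19: union(3, 7) -> already same set; set of 3 now {0, 1, 3, 4, 5, 7, 8}
Step 20: union(7, 4) -> already same set; set of 7 now {0, 1, 3, 4, 5, 7, 8}
Step 21: union(5, 4) -> already same set; set of 5 now {0, 1, 3, 4, 5, 7, 8}
Set of 3: {0, 1, 3, 4, 5, 7, 8}; 4 is a member.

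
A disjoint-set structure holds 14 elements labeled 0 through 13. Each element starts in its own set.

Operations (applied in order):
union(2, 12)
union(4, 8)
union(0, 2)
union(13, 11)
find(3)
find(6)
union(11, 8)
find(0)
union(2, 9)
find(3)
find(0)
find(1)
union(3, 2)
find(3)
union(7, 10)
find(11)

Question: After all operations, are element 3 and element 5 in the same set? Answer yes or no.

Answer: no

Derivation:
Step 1: union(2, 12) -> merged; set of 2 now {2, 12}
Step 2: union(4, 8) -> merged; set of 4 now {4, 8}
Step 3: union(0, 2) -> merged; set of 0 now {0, 2, 12}
Step 4: union(13, 11) -> merged; set of 13 now {11, 13}
Step 5: find(3) -> no change; set of 3 is {3}
Step 6: find(6) -> no change; set of 6 is {6}
Step 7: union(11, 8) -> merged; set of 11 now {4, 8, 11, 13}
Step 8: find(0) -> no change; set of 0 is {0, 2, 12}
Step 9: union(2, 9) -> merged; set of 2 now {0, 2, 9, 12}
Step 10: find(3) -> no change; set of 3 is {3}
Step 11: find(0) -> no change; set of 0 is {0, 2, 9, 12}
Step 12: find(1) -> no change; set of 1 is {1}
Step 13: union(3, 2) -> merged; set of 3 now {0, 2, 3, 9, 12}
Step 14: find(3) -> no change; set of 3 is {0, 2, 3, 9, 12}
Step 15: union(7, 10) -> merged; set of 7 now {7, 10}
Step 16: find(11) -> no change; set of 11 is {4, 8, 11, 13}
Set of 3: {0, 2, 3, 9, 12}; 5 is not a member.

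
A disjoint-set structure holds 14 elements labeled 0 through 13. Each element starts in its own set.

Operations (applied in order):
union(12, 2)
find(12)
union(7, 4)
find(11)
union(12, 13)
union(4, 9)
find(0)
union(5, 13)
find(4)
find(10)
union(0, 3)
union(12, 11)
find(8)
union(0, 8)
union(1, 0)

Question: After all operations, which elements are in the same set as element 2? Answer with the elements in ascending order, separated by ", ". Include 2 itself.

Answer: 2, 5, 11, 12, 13

Derivation:
Step 1: union(12, 2) -> merged; set of 12 now {2, 12}
Step 2: find(12) -> no change; set of 12 is {2, 12}
Step 3: union(7, 4) -> merged; set of 7 now {4, 7}
Step 4: find(11) -> no change; set of 11 is {11}
Step 5: union(12, 13) -> merged; set of 12 now {2, 12, 13}
Step 6: union(4, 9) -> merged; set of 4 now {4, 7, 9}
Step 7: find(0) -> no change; set of 0 is {0}
Step 8: union(5, 13) -> merged; set of 5 now {2, 5, 12, 13}
Step 9: find(4) -> no change; set of 4 is {4, 7, 9}
Step 10: find(10) -> no change; set of 10 is {10}
Step 11: union(0, 3) -> merged; set of 0 now {0, 3}
Step 12: union(12, 11) -> merged; set of 12 now {2, 5, 11, 12, 13}
Step 13: find(8) -> no change; set of 8 is {8}
Step 14: union(0, 8) -> merged; set of 0 now {0, 3, 8}
Step 15: union(1, 0) -> merged; set of 1 now {0, 1, 3, 8}
Component of 2: {2, 5, 11, 12, 13}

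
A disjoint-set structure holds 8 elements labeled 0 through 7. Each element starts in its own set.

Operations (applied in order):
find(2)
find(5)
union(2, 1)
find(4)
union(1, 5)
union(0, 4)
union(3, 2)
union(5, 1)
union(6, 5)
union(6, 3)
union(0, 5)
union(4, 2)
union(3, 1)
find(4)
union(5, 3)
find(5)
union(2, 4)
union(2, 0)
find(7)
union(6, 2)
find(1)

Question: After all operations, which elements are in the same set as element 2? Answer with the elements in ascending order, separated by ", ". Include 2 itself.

Answer: 0, 1, 2, 3, 4, 5, 6

Derivation:
Step 1: find(2) -> no change; set of 2 is {2}
Step 2: find(5) -> no change; set of 5 is {5}
Step 3: union(2, 1) -> merged; set of 2 now {1, 2}
Step 4: find(4) -> no change; set of 4 is {4}
Step 5: union(1, 5) -> merged; set of 1 now {1, 2, 5}
Step 6: union(0, 4) -> merged; set of 0 now {0, 4}
Step 7: union(3, 2) -> merged; set of 3 now {1, 2, 3, 5}
Step 8: union(5, 1) -> already same set; set of 5 now {1, 2, 3, 5}
Step 9: union(6, 5) -> merged; set of 6 now {1, 2, 3, 5, 6}
Step 10: union(6, 3) -> already same set; set of 6 now {1, 2, 3, 5, 6}
Step 11: union(0, 5) -> merged; set of 0 now {0, 1, 2, 3, 4, 5, 6}
Step 12: union(4, 2) -> already same set; set of 4 now {0, 1, 2, 3, 4, 5, 6}
Step 13: union(3, 1) -> already same set; set of 3 now {0, 1, 2, 3, 4, 5, 6}
Step 14: find(4) -> no change; set of 4 is {0, 1, 2, 3, 4, 5, 6}
Step 15: union(5, 3) -> already same set; set of 5 now {0, 1, 2, 3, 4, 5, 6}
Step 16: find(5) -> no change; set of 5 is {0, 1, 2, 3, 4, 5, 6}
Step 17: union(2, 4) -> already same set; set of 2 now {0, 1, 2, 3, 4, 5, 6}
Step 18: union(2, 0) -> already same set; set of 2 now {0, 1, 2, 3, 4, 5, 6}
Step 19: find(7) -> no change; set of 7 is {7}
Step 20: union(6, 2) -> already same set; set of 6 now {0, 1, 2, 3, 4, 5, 6}
Step 21: find(1) -> no change; set of 1 is {0, 1, 2, 3, 4, 5, 6}
Component of 2: {0, 1, 2, 3, 4, 5, 6}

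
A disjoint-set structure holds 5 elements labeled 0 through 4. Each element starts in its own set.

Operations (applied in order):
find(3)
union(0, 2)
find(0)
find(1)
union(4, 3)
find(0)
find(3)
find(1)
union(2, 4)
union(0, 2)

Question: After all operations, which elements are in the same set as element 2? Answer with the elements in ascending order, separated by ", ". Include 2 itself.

Step 1: find(3) -> no change; set of 3 is {3}
Step 2: union(0, 2) -> merged; set of 0 now {0, 2}
Step 3: find(0) -> no change; set of 0 is {0, 2}
Step 4: find(1) -> no change; set of 1 is {1}
Step 5: union(4, 3) -> merged; set of 4 now {3, 4}
Step 6: find(0) -> no change; set of 0 is {0, 2}
Step 7: find(3) -> no change; set of 3 is {3, 4}
Step 8: find(1) -> no change; set of 1 is {1}
Step 9: union(2, 4) -> merged; set of 2 now {0, 2, 3, 4}
Step 10: union(0, 2) -> already same set; set of 0 now {0, 2, 3, 4}
Component of 2: {0, 2, 3, 4}

Answer: 0, 2, 3, 4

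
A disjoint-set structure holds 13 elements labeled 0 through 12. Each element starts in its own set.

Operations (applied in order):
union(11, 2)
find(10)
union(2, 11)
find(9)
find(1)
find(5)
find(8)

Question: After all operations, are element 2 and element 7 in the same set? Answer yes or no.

Step 1: union(11, 2) -> merged; set of 11 now {2, 11}
Step 2: find(10) -> no change; set of 10 is {10}
Step 3: union(2, 11) -> already same set; set of 2 now {2, 11}
Step 4: find(9) -> no change; set of 9 is {9}
Step 5: find(1) -> no change; set of 1 is {1}
Step 6: find(5) -> no change; set of 5 is {5}
Step 7: find(8) -> no change; set of 8 is {8}
Set of 2: {2, 11}; 7 is not a member.

Answer: no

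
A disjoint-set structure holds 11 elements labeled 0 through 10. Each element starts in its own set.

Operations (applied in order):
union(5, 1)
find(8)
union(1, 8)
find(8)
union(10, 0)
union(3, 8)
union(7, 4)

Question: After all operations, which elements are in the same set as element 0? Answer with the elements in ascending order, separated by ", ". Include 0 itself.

Step 1: union(5, 1) -> merged; set of 5 now {1, 5}
Step 2: find(8) -> no change; set of 8 is {8}
Step 3: union(1, 8) -> merged; set of 1 now {1, 5, 8}
Step 4: find(8) -> no change; set of 8 is {1, 5, 8}
Step 5: union(10, 0) -> merged; set of 10 now {0, 10}
Step 6: union(3, 8) -> merged; set of 3 now {1, 3, 5, 8}
Step 7: union(7, 4) -> merged; set of 7 now {4, 7}
Component of 0: {0, 10}

Answer: 0, 10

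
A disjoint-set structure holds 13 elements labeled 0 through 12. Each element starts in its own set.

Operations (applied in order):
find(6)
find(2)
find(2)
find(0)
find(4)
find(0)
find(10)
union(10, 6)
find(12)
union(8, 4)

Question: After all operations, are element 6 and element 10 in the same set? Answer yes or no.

Answer: yes

Derivation:
Step 1: find(6) -> no change; set of 6 is {6}
Step 2: find(2) -> no change; set of 2 is {2}
Step 3: find(2) -> no change; set of 2 is {2}
Step 4: find(0) -> no change; set of 0 is {0}
Step 5: find(4) -> no change; set of 4 is {4}
Step 6: find(0) -> no change; set of 0 is {0}
Step 7: find(10) -> no change; set of 10 is {10}
Step 8: union(10, 6) -> merged; set of 10 now {6, 10}
Step 9: find(12) -> no change; set of 12 is {12}
Step 10: union(8, 4) -> merged; set of 8 now {4, 8}
Set of 6: {6, 10}; 10 is a member.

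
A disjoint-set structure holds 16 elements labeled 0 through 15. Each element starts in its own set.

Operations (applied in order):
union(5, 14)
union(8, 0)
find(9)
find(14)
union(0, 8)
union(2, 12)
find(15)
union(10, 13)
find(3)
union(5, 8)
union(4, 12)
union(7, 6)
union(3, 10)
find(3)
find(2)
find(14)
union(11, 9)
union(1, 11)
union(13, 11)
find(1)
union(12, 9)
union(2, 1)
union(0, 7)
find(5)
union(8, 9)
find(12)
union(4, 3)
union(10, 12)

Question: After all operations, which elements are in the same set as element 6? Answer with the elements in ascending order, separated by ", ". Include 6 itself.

Answer: 0, 1, 2, 3, 4, 5, 6, 7, 8, 9, 10, 11, 12, 13, 14

Derivation:
Step 1: union(5, 14) -> merged; set of 5 now {5, 14}
Step 2: union(8, 0) -> merged; set of 8 now {0, 8}
Step 3: find(9) -> no change; set of 9 is {9}
Step 4: find(14) -> no change; set of 14 is {5, 14}
Step 5: union(0, 8) -> already same set; set of 0 now {0, 8}
Step 6: union(2, 12) -> merged; set of 2 now {2, 12}
Step 7: find(15) -> no change; set of 15 is {15}
Step 8: union(10, 13) -> merged; set of 10 now {10, 13}
Step 9: find(3) -> no change; set of 3 is {3}
Step 10: union(5, 8) -> merged; set of 5 now {0, 5, 8, 14}
Step 11: union(4, 12) -> merged; set of 4 now {2, 4, 12}
Step 12: union(7, 6) -> merged; set of 7 now {6, 7}
Step 13: union(3, 10) -> merged; set of 3 now {3, 10, 13}
Step 14: find(3) -> no change; set of 3 is {3, 10, 13}
Step 15: find(2) -> no change; set of 2 is {2, 4, 12}
Step 16: find(14) -> no change; set of 14 is {0, 5, 8, 14}
Step 17: union(11, 9) -> merged; set of 11 now {9, 11}
Step 18: union(1, 11) -> merged; set of 1 now {1, 9, 11}
Step 19: union(13, 11) -> merged; set of 13 now {1, 3, 9, 10, 11, 13}
Step 20: find(1) -> no change; set of 1 is {1, 3, 9, 10, 11, 13}
Step 21: union(12, 9) -> merged; set of 12 now {1, 2, 3, 4, 9, 10, 11, 12, 13}
Step 22: union(2, 1) -> already same set; set of 2 now {1, 2, 3, 4, 9, 10, 11, 12, 13}
Step 23: union(0, 7) -> merged; set of 0 now {0, 5, 6, 7, 8, 14}
Step 24: find(5) -> no change; set of 5 is {0, 5, 6, 7, 8, 14}
Step 25: union(8, 9) -> merged; set of 8 now {0, 1, 2, 3, 4, 5, 6, 7, 8, 9, 10, 11, 12, 13, 14}
Step 26: find(12) -> no change; set of 12 is {0, 1, 2, 3, 4, 5, 6, 7, 8, 9, 10, 11, 12, 13, 14}
Step 27: union(4, 3) -> already same set; set of 4 now {0, 1, 2, 3, 4, 5, 6, 7, 8, 9, 10, 11, 12, 13, 14}
Step 28: union(10, 12) -> already same set; set of 10 now {0, 1, 2, 3, 4, 5, 6, 7, 8, 9, 10, 11, 12, 13, 14}
Component of 6: {0, 1, 2, 3, 4, 5, 6, 7, 8, 9, 10, 11, 12, 13, 14}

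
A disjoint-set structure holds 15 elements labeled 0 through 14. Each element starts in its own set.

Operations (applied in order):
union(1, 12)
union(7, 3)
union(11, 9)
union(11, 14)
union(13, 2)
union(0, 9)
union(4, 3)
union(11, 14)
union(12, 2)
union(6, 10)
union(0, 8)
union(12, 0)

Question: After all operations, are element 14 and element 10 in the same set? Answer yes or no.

Step 1: union(1, 12) -> merged; set of 1 now {1, 12}
Step 2: union(7, 3) -> merged; set of 7 now {3, 7}
Step 3: union(11, 9) -> merged; set of 11 now {9, 11}
Step 4: union(11, 14) -> merged; set of 11 now {9, 11, 14}
Step 5: union(13, 2) -> merged; set of 13 now {2, 13}
Step 6: union(0, 9) -> merged; set of 0 now {0, 9, 11, 14}
Step 7: union(4, 3) -> merged; set of 4 now {3, 4, 7}
Step 8: union(11, 14) -> already same set; set of 11 now {0, 9, 11, 14}
Step 9: union(12, 2) -> merged; set of 12 now {1, 2, 12, 13}
Step 10: union(6, 10) -> merged; set of 6 now {6, 10}
Step 11: union(0, 8) -> merged; set of 0 now {0, 8, 9, 11, 14}
Step 12: union(12, 0) -> merged; set of 12 now {0, 1, 2, 8, 9, 11, 12, 13, 14}
Set of 14: {0, 1, 2, 8, 9, 11, 12, 13, 14}; 10 is not a member.

Answer: no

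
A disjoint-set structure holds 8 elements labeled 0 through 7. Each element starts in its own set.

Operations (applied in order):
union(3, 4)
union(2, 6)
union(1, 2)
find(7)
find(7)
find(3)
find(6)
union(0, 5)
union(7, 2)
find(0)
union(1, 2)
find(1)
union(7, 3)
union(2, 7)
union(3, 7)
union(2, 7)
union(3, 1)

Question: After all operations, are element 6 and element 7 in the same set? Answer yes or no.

Step 1: union(3, 4) -> merged; set of 3 now {3, 4}
Step 2: union(2, 6) -> merged; set of 2 now {2, 6}
Step 3: union(1, 2) -> merged; set of 1 now {1, 2, 6}
Step 4: find(7) -> no change; set of 7 is {7}
Step 5: find(7) -> no change; set of 7 is {7}
Step 6: find(3) -> no change; set of 3 is {3, 4}
Step 7: find(6) -> no change; set of 6 is {1, 2, 6}
Step 8: union(0, 5) -> merged; set of 0 now {0, 5}
Step 9: union(7, 2) -> merged; set of 7 now {1, 2, 6, 7}
Step 10: find(0) -> no change; set of 0 is {0, 5}
Step 11: union(1, 2) -> already same set; set of 1 now {1, 2, 6, 7}
Step 12: find(1) -> no change; set of 1 is {1, 2, 6, 7}
Step 13: union(7, 3) -> merged; set of 7 now {1, 2, 3, 4, 6, 7}
Step 14: union(2, 7) -> already same set; set of 2 now {1, 2, 3, 4, 6, 7}
Step 15: union(3, 7) -> already same set; set of 3 now {1, 2, 3, 4, 6, 7}
Step 16: union(2, 7) -> already same set; set of 2 now {1, 2, 3, 4, 6, 7}
Step 17: union(3, 1) -> already same set; set of 3 now {1, 2, 3, 4, 6, 7}
Set of 6: {1, 2, 3, 4, 6, 7}; 7 is a member.

Answer: yes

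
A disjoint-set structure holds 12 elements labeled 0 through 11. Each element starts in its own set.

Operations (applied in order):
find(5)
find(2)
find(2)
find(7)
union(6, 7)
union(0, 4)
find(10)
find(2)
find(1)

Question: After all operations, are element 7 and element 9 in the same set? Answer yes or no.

Answer: no

Derivation:
Step 1: find(5) -> no change; set of 5 is {5}
Step 2: find(2) -> no change; set of 2 is {2}
Step 3: find(2) -> no change; set of 2 is {2}
Step 4: find(7) -> no change; set of 7 is {7}
Step 5: union(6, 7) -> merged; set of 6 now {6, 7}
Step 6: union(0, 4) -> merged; set of 0 now {0, 4}
Step 7: find(10) -> no change; set of 10 is {10}
Step 8: find(2) -> no change; set of 2 is {2}
Step 9: find(1) -> no change; set of 1 is {1}
Set of 7: {6, 7}; 9 is not a member.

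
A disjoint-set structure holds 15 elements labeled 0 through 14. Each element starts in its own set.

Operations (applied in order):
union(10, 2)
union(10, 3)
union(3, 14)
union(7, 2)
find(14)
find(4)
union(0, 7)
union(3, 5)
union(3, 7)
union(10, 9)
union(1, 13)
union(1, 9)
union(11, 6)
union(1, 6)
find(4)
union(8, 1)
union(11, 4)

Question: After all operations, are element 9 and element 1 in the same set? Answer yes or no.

Answer: yes

Derivation:
Step 1: union(10, 2) -> merged; set of 10 now {2, 10}
Step 2: union(10, 3) -> merged; set of 10 now {2, 3, 10}
Step 3: union(3, 14) -> merged; set of 3 now {2, 3, 10, 14}
Step 4: union(7, 2) -> merged; set of 7 now {2, 3, 7, 10, 14}
Step 5: find(14) -> no change; set of 14 is {2, 3, 7, 10, 14}
Step 6: find(4) -> no change; set of 4 is {4}
Step 7: union(0, 7) -> merged; set of 0 now {0, 2, 3, 7, 10, 14}
Step 8: union(3, 5) -> merged; set of 3 now {0, 2, 3, 5, 7, 10, 14}
Step 9: union(3, 7) -> already same set; set of 3 now {0, 2, 3, 5, 7, 10, 14}
Step 10: union(10, 9) -> merged; set of 10 now {0, 2, 3, 5, 7, 9, 10, 14}
Step 11: union(1, 13) -> merged; set of 1 now {1, 13}
Step 12: union(1, 9) -> merged; set of 1 now {0, 1, 2, 3, 5, 7, 9, 10, 13, 14}
Step 13: union(11, 6) -> merged; set of 11 now {6, 11}
Step 14: union(1, 6) -> merged; set of 1 now {0, 1, 2, 3, 5, 6, 7, 9, 10, 11, 13, 14}
Step 15: find(4) -> no change; set of 4 is {4}
Step 16: union(8, 1) -> merged; set of 8 now {0, 1, 2, 3, 5, 6, 7, 8, 9, 10, 11, 13, 14}
Step 17: union(11, 4) -> merged; set of 11 now {0, 1, 2, 3, 4, 5, 6, 7, 8, 9, 10, 11, 13, 14}
Set of 9: {0, 1, 2, 3, 4, 5, 6, 7, 8, 9, 10, 11, 13, 14}; 1 is a member.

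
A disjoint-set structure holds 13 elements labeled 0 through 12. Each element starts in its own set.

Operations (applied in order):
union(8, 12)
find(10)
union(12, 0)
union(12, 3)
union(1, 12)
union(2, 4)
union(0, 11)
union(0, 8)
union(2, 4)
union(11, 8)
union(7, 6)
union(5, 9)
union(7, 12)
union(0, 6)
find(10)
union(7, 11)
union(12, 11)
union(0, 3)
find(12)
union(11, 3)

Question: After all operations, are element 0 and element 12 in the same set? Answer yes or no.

Answer: yes

Derivation:
Step 1: union(8, 12) -> merged; set of 8 now {8, 12}
Step 2: find(10) -> no change; set of 10 is {10}
Step 3: union(12, 0) -> merged; set of 12 now {0, 8, 12}
Step 4: union(12, 3) -> merged; set of 12 now {0, 3, 8, 12}
Step 5: union(1, 12) -> merged; set of 1 now {0, 1, 3, 8, 12}
Step 6: union(2, 4) -> merged; set of 2 now {2, 4}
Step 7: union(0, 11) -> merged; set of 0 now {0, 1, 3, 8, 11, 12}
Step 8: union(0, 8) -> already same set; set of 0 now {0, 1, 3, 8, 11, 12}
Step 9: union(2, 4) -> already same set; set of 2 now {2, 4}
Step 10: union(11, 8) -> already same set; set of 11 now {0, 1, 3, 8, 11, 12}
Step 11: union(7, 6) -> merged; set of 7 now {6, 7}
Step 12: union(5, 9) -> merged; set of 5 now {5, 9}
Step 13: union(7, 12) -> merged; set of 7 now {0, 1, 3, 6, 7, 8, 11, 12}
Step 14: union(0, 6) -> already same set; set of 0 now {0, 1, 3, 6, 7, 8, 11, 12}
Step 15: find(10) -> no change; set of 10 is {10}
Step 16: union(7, 11) -> already same set; set of 7 now {0, 1, 3, 6, 7, 8, 11, 12}
Step 17: union(12, 11) -> already same set; set of 12 now {0, 1, 3, 6, 7, 8, 11, 12}
Step 18: union(0, 3) -> already same set; set of 0 now {0, 1, 3, 6, 7, 8, 11, 12}
Step 19: find(12) -> no change; set of 12 is {0, 1, 3, 6, 7, 8, 11, 12}
Step 20: union(11, 3) -> already same set; set of 11 now {0, 1, 3, 6, 7, 8, 11, 12}
Set of 0: {0, 1, 3, 6, 7, 8, 11, 12}; 12 is a member.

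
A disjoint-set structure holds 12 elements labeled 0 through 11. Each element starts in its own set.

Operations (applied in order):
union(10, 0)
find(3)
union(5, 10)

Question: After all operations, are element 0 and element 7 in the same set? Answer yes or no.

Answer: no

Derivation:
Step 1: union(10, 0) -> merged; set of 10 now {0, 10}
Step 2: find(3) -> no change; set of 3 is {3}
Step 3: union(5, 10) -> merged; set of 5 now {0, 5, 10}
Set of 0: {0, 5, 10}; 7 is not a member.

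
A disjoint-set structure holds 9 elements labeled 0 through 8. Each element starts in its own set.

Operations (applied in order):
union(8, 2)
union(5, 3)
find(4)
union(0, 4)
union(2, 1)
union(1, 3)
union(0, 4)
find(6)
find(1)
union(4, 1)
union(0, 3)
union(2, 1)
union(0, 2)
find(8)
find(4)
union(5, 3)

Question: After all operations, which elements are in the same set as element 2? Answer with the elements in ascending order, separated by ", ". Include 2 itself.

Step 1: union(8, 2) -> merged; set of 8 now {2, 8}
Step 2: union(5, 3) -> merged; set of 5 now {3, 5}
Step 3: find(4) -> no change; set of 4 is {4}
Step 4: union(0, 4) -> merged; set of 0 now {0, 4}
Step 5: union(2, 1) -> merged; set of 2 now {1, 2, 8}
Step 6: union(1, 3) -> merged; set of 1 now {1, 2, 3, 5, 8}
Step 7: union(0, 4) -> already same set; set of 0 now {0, 4}
Step 8: find(6) -> no change; set of 6 is {6}
Step 9: find(1) -> no change; set of 1 is {1, 2, 3, 5, 8}
Step 10: union(4, 1) -> merged; set of 4 now {0, 1, 2, 3, 4, 5, 8}
Step 11: union(0, 3) -> already same set; set of 0 now {0, 1, 2, 3, 4, 5, 8}
Step 12: union(2, 1) -> already same set; set of 2 now {0, 1, 2, 3, 4, 5, 8}
Step 13: union(0, 2) -> already same set; set of 0 now {0, 1, 2, 3, 4, 5, 8}
Step 14: find(8) -> no change; set of 8 is {0, 1, 2, 3, 4, 5, 8}
Step 15: find(4) -> no change; set of 4 is {0, 1, 2, 3, 4, 5, 8}
Step 16: union(5, 3) -> already same set; set of 5 now {0, 1, 2, 3, 4, 5, 8}
Component of 2: {0, 1, 2, 3, 4, 5, 8}

Answer: 0, 1, 2, 3, 4, 5, 8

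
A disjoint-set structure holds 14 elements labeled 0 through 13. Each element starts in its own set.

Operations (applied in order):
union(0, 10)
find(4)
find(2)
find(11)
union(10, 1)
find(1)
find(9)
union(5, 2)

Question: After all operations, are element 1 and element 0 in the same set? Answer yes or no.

Step 1: union(0, 10) -> merged; set of 0 now {0, 10}
Step 2: find(4) -> no change; set of 4 is {4}
Step 3: find(2) -> no change; set of 2 is {2}
Step 4: find(11) -> no change; set of 11 is {11}
Step 5: union(10, 1) -> merged; set of 10 now {0, 1, 10}
Step 6: find(1) -> no change; set of 1 is {0, 1, 10}
Step 7: find(9) -> no change; set of 9 is {9}
Step 8: union(5, 2) -> merged; set of 5 now {2, 5}
Set of 1: {0, 1, 10}; 0 is a member.

Answer: yes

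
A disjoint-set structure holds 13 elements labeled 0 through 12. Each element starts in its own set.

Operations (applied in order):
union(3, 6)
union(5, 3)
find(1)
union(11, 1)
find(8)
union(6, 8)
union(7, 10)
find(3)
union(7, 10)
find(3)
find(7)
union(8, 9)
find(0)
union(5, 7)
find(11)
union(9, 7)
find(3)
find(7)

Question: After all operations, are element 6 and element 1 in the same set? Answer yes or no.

Answer: no

Derivation:
Step 1: union(3, 6) -> merged; set of 3 now {3, 6}
Step 2: union(5, 3) -> merged; set of 5 now {3, 5, 6}
Step 3: find(1) -> no change; set of 1 is {1}
Step 4: union(11, 1) -> merged; set of 11 now {1, 11}
Step 5: find(8) -> no change; set of 8 is {8}
Step 6: union(6, 8) -> merged; set of 6 now {3, 5, 6, 8}
Step 7: union(7, 10) -> merged; set of 7 now {7, 10}
Step 8: find(3) -> no change; set of 3 is {3, 5, 6, 8}
Step 9: union(7, 10) -> already same set; set of 7 now {7, 10}
Step 10: find(3) -> no change; set of 3 is {3, 5, 6, 8}
Step 11: find(7) -> no change; set of 7 is {7, 10}
Step 12: union(8, 9) -> merged; set of 8 now {3, 5, 6, 8, 9}
Step 13: find(0) -> no change; set of 0 is {0}
Step 14: union(5, 7) -> merged; set of 5 now {3, 5, 6, 7, 8, 9, 10}
Step 15: find(11) -> no change; set of 11 is {1, 11}
Step 16: union(9, 7) -> already same set; set of 9 now {3, 5, 6, 7, 8, 9, 10}
Step 17: find(3) -> no change; set of 3 is {3, 5, 6, 7, 8, 9, 10}
Step 18: find(7) -> no change; set of 7 is {3, 5, 6, 7, 8, 9, 10}
Set of 6: {3, 5, 6, 7, 8, 9, 10}; 1 is not a member.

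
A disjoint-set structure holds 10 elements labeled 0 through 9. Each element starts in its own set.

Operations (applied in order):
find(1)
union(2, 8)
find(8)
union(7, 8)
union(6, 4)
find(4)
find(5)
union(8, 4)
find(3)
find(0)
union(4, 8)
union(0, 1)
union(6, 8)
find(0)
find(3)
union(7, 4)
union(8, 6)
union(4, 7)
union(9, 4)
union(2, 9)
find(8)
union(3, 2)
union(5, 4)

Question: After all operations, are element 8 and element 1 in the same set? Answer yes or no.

Step 1: find(1) -> no change; set of 1 is {1}
Step 2: union(2, 8) -> merged; set of 2 now {2, 8}
Step 3: find(8) -> no change; set of 8 is {2, 8}
Step 4: union(7, 8) -> merged; set of 7 now {2, 7, 8}
Step 5: union(6, 4) -> merged; set of 6 now {4, 6}
Step 6: find(4) -> no change; set of 4 is {4, 6}
Step 7: find(5) -> no change; set of 5 is {5}
Step 8: union(8, 4) -> merged; set of 8 now {2, 4, 6, 7, 8}
Step 9: find(3) -> no change; set of 3 is {3}
Step 10: find(0) -> no change; set of 0 is {0}
Step 11: union(4, 8) -> already same set; set of 4 now {2, 4, 6, 7, 8}
Step 12: union(0, 1) -> merged; set of 0 now {0, 1}
Step 13: union(6, 8) -> already same set; set of 6 now {2, 4, 6, 7, 8}
Step 14: find(0) -> no change; set of 0 is {0, 1}
Step 15: find(3) -> no change; set of 3 is {3}
Step 16: union(7, 4) -> already same set; set of 7 now {2, 4, 6, 7, 8}
Step 17: union(8, 6) -> already same set; set of 8 now {2, 4, 6, 7, 8}
Step 18: union(4, 7) -> already same set; set of 4 now {2, 4, 6, 7, 8}
Step 19: union(9, 4) -> merged; set of 9 now {2, 4, 6, 7, 8, 9}
Step 20: union(2, 9) -> already same set; set of 2 now {2, 4, 6, 7, 8, 9}
Step 21: find(8) -> no change; set of 8 is {2, 4, 6, 7, 8, 9}
Step 22: union(3, 2) -> merged; set of 3 now {2, 3, 4, 6, 7, 8, 9}
Step 23: union(5, 4) -> merged; set of 5 now {2, 3, 4, 5, 6, 7, 8, 9}
Set of 8: {2, 3, 4, 5, 6, 7, 8, 9}; 1 is not a member.

Answer: no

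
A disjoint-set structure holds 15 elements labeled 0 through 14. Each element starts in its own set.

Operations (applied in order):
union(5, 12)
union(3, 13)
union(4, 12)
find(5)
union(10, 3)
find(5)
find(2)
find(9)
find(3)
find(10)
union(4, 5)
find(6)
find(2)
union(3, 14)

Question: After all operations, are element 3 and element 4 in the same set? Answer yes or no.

Step 1: union(5, 12) -> merged; set of 5 now {5, 12}
Step 2: union(3, 13) -> merged; set of 3 now {3, 13}
Step 3: union(4, 12) -> merged; set of 4 now {4, 5, 12}
Step 4: find(5) -> no change; set of 5 is {4, 5, 12}
Step 5: union(10, 3) -> merged; set of 10 now {3, 10, 13}
Step 6: find(5) -> no change; set of 5 is {4, 5, 12}
Step 7: find(2) -> no change; set of 2 is {2}
Step 8: find(9) -> no change; set of 9 is {9}
Step 9: find(3) -> no change; set of 3 is {3, 10, 13}
Step 10: find(10) -> no change; set of 10 is {3, 10, 13}
Step 11: union(4, 5) -> already same set; set of 4 now {4, 5, 12}
Step 12: find(6) -> no change; set of 6 is {6}
Step 13: find(2) -> no change; set of 2 is {2}
Step 14: union(3, 14) -> merged; set of 3 now {3, 10, 13, 14}
Set of 3: {3, 10, 13, 14}; 4 is not a member.

Answer: no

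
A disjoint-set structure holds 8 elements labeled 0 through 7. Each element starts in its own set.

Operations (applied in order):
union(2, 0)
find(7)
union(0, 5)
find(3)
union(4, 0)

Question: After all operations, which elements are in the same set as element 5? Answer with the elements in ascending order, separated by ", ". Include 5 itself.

Step 1: union(2, 0) -> merged; set of 2 now {0, 2}
Step 2: find(7) -> no change; set of 7 is {7}
Step 3: union(0, 5) -> merged; set of 0 now {0, 2, 5}
Step 4: find(3) -> no change; set of 3 is {3}
Step 5: union(4, 0) -> merged; set of 4 now {0, 2, 4, 5}
Component of 5: {0, 2, 4, 5}

Answer: 0, 2, 4, 5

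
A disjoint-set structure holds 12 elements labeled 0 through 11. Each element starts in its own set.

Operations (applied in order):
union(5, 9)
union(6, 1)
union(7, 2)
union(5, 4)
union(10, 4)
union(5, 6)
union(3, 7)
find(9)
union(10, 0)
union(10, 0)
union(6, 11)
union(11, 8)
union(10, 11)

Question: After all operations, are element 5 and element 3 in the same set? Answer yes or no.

Step 1: union(5, 9) -> merged; set of 5 now {5, 9}
Step 2: union(6, 1) -> merged; set of 6 now {1, 6}
Step 3: union(7, 2) -> merged; set of 7 now {2, 7}
Step 4: union(5, 4) -> merged; set of 5 now {4, 5, 9}
Step 5: union(10, 4) -> merged; set of 10 now {4, 5, 9, 10}
Step 6: union(5, 6) -> merged; set of 5 now {1, 4, 5, 6, 9, 10}
Step 7: union(3, 7) -> merged; set of 3 now {2, 3, 7}
Step 8: find(9) -> no change; set of 9 is {1, 4, 5, 6, 9, 10}
Step 9: union(10, 0) -> merged; set of 10 now {0, 1, 4, 5, 6, 9, 10}
Step 10: union(10, 0) -> already same set; set of 10 now {0, 1, 4, 5, 6, 9, 10}
Step 11: union(6, 11) -> merged; set of 6 now {0, 1, 4, 5, 6, 9, 10, 11}
Step 12: union(11, 8) -> merged; set of 11 now {0, 1, 4, 5, 6, 8, 9, 10, 11}
Step 13: union(10, 11) -> already same set; set of 10 now {0, 1, 4, 5, 6, 8, 9, 10, 11}
Set of 5: {0, 1, 4, 5, 6, 8, 9, 10, 11}; 3 is not a member.

Answer: no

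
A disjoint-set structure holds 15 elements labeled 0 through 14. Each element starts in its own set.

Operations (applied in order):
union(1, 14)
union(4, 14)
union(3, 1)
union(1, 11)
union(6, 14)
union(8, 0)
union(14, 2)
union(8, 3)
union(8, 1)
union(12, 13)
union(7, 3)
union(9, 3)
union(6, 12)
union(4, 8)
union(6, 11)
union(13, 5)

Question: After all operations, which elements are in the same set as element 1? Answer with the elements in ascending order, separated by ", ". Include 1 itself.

Answer: 0, 1, 2, 3, 4, 5, 6, 7, 8, 9, 11, 12, 13, 14

Derivation:
Step 1: union(1, 14) -> merged; set of 1 now {1, 14}
Step 2: union(4, 14) -> merged; set of 4 now {1, 4, 14}
Step 3: union(3, 1) -> merged; set of 3 now {1, 3, 4, 14}
Step 4: union(1, 11) -> merged; set of 1 now {1, 3, 4, 11, 14}
Step 5: union(6, 14) -> merged; set of 6 now {1, 3, 4, 6, 11, 14}
Step 6: union(8, 0) -> merged; set of 8 now {0, 8}
Step 7: union(14, 2) -> merged; set of 14 now {1, 2, 3, 4, 6, 11, 14}
Step 8: union(8, 3) -> merged; set of 8 now {0, 1, 2, 3, 4, 6, 8, 11, 14}
Step 9: union(8, 1) -> already same set; set of 8 now {0, 1, 2, 3, 4, 6, 8, 11, 14}
Step 10: union(12, 13) -> merged; set of 12 now {12, 13}
Step 11: union(7, 3) -> merged; set of 7 now {0, 1, 2, 3, 4, 6, 7, 8, 11, 14}
Step 12: union(9, 3) -> merged; set of 9 now {0, 1, 2, 3, 4, 6, 7, 8, 9, 11, 14}
Step 13: union(6, 12) -> merged; set of 6 now {0, 1, 2, 3, 4, 6, 7, 8, 9, 11, 12, 13, 14}
Step 14: union(4, 8) -> already same set; set of 4 now {0, 1, 2, 3, 4, 6, 7, 8, 9, 11, 12, 13, 14}
Step 15: union(6, 11) -> already same set; set of 6 now {0, 1, 2, 3, 4, 6, 7, 8, 9, 11, 12, 13, 14}
Step 16: union(13, 5) -> merged; set of 13 now {0, 1, 2, 3, 4, 5, 6, 7, 8, 9, 11, 12, 13, 14}
Component of 1: {0, 1, 2, 3, 4, 5, 6, 7, 8, 9, 11, 12, 13, 14}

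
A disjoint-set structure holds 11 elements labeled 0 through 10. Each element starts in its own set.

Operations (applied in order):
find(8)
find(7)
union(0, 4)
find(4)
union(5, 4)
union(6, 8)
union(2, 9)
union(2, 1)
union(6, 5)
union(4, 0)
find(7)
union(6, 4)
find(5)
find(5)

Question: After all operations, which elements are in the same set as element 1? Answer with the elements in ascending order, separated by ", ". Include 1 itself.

Step 1: find(8) -> no change; set of 8 is {8}
Step 2: find(7) -> no change; set of 7 is {7}
Step 3: union(0, 4) -> merged; set of 0 now {0, 4}
Step 4: find(4) -> no change; set of 4 is {0, 4}
Step 5: union(5, 4) -> merged; set of 5 now {0, 4, 5}
Step 6: union(6, 8) -> merged; set of 6 now {6, 8}
Step 7: union(2, 9) -> merged; set of 2 now {2, 9}
Step 8: union(2, 1) -> merged; set of 2 now {1, 2, 9}
Step 9: union(6, 5) -> merged; set of 6 now {0, 4, 5, 6, 8}
Step 10: union(4, 0) -> already same set; set of 4 now {0, 4, 5, 6, 8}
Step 11: find(7) -> no change; set of 7 is {7}
Step 12: union(6, 4) -> already same set; set of 6 now {0, 4, 5, 6, 8}
Step 13: find(5) -> no change; set of 5 is {0, 4, 5, 6, 8}
Step 14: find(5) -> no change; set of 5 is {0, 4, 5, 6, 8}
Component of 1: {1, 2, 9}

Answer: 1, 2, 9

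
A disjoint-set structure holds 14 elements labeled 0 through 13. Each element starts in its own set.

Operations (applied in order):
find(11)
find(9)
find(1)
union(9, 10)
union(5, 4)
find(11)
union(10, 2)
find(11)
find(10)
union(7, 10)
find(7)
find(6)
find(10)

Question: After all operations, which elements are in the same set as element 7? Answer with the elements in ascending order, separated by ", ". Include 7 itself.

Step 1: find(11) -> no change; set of 11 is {11}
Step 2: find(9) -> no change; set of 9 is {9}
Step 3: find(1) -> no change; set of 1 is {1}
Step 4: union(9, 10) -> merged; set of 9 now {9, 10}
Step 5: union(5, 4) -> merged; set of 5 now {4, 5}
Step 6: find(11) -> no change; set of 11 is {11}
Step 7: union(10, 2) -> merged; set of 10 now {2, 9, 10}
Step 8: find(11) -> no change; set of 11 is {11}
Step 9: find(10) -> no change; set of 10 is {2, 9, 10}
Step 10: union(7, 10) -> merged; set of 7 now {2, 7, 9, 10}
Step 11: find(7) -> no change; set of 7 is {2, 7, 9, 10}
Step 12: find(6) -> no change; set of 6 is {6}
Step 13: find(10) -> no change; set of 10 is {2, 7, 9, 10}
Component of 7: {2, 7, 9, 10}

Answer: 2, 7, 9, 10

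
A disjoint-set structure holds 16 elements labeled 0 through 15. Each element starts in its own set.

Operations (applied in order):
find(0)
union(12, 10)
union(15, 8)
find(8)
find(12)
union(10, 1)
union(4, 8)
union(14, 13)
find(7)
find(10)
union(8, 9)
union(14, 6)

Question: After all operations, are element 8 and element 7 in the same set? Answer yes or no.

Step 1: find(0) -> no change; set of 0 is {0}
Step 2: union(12, 10) -> merged; set of 12 now {10, 12}
Step 3: union(15, 8) -> merged; set of 15 now {8, 15}
Step 4: find(8) -> no change; set of 8 is {8, 15}
Step 5: find(12) -> no change; set of 12 is {10, 12}
Step 6: union(10, 1) -> merged; set of 10 now {1, 10, 12}
Step 7: union(4, 8) -> merged; set of 4 now {4, 8, 15}
Step 8: union(14, 13) -> merged; set of 14 now {13, 14}
Step 9: find(7) -> no change; set of 7 is {7}
Step 10: find(10) -> no change; set of 10 is {1, 10, 12}
Step 11: union(8, 9) -> merged; set of 8 now {4, 8, 9, 15}
Step 12: union(14, 6) -> merged; set of 14 now {6, 13, 14}
Set of 8: {4, 8, 9, 15}; 7 is not a member.

Answer: no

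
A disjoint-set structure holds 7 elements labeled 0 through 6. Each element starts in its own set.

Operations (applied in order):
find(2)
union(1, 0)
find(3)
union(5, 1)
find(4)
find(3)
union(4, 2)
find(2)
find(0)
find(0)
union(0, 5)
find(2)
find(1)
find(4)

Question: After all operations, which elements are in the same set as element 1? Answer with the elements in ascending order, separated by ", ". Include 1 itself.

Step 1: find(2) -> no change; set of 2 is {2}
Step 2: union(1, 0) -> merged; set of 1 now {0, 1}
Step 3: find(3) -> no change; set of 3 is {3}
Step 4: union(5, 1) -> merged; set of 5 now {0, 1, 5}
Step 5: find(4) -> no change; set of 4 is {4}
Step 6: find(3) -> no change; set of 3 is {3}
Step 7: union(4, 2) -> merged; set of 4 now {2, 4}
Step 8: find(2) -> no change; set of 2 is {2, 4}
Step 9: find(0) -> no change; set of 0 is {0, 1, 5}
Step 10: find(0) -> no change; set of 0 is {0, 1, 5}
Step 11: union(0, 5) -> already same set; set of 0 now {0, 1, 5}
Step 12: find(2) -> no change; set of 2 is {2, 4}
Step 13: find(1) -> no change; set of 1 is {0, 1, 5}
Step 14: find(4) -> no change; set of 4 is {2, 4}
Component of 1: {0, 1, 5}

Answer: 0, 1, 5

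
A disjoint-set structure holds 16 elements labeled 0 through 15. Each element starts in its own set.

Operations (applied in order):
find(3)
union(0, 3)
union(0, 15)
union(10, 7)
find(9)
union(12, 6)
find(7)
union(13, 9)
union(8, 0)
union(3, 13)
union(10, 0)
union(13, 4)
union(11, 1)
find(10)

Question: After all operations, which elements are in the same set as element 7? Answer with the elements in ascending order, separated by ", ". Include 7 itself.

Step 1: find(3) -> no change; set of 3 is {3}
Step 2: union(0, 3) -> merged; set of 0 now {0, 3}
Step 3: union(0, 15) -> merged; set of 0 now {0, 3, 15}
Step 4: union(10, 7) -> merged; set of 10 now {7, 10}
Step 5: find(9) -> no change; set of 9 is {9}
Step 6: union(12, 6) -> merged; set of 12 now {6, 12}
Step 7: find(7) -> no change; set of 7 is {7, 10}
Step 8: union(13, 9) -> merged; set of 13 now {9, 13}
Step 9: union(8, 0) -> merged; set of 8 now {0, 3, 8, 15}
Step 10: union(3, 13) -> merged; set of 3 now {0, 3, 8, 9, 13, 15}
Step 11: union(10, 0) -> merged; set of 10 now {0, 3, 7, 8, 9, 10, 13, 15}
Step 12: union(13, 4) -> merged; set of 13 now {0, 3, 4, 7, 8, 9, 10, 13, 15}
Step 13: union(11, 1) -> merged; set of 11 now {1, 11}
Step 14: find(10) -> no change; set of 10 is {0, 3, 4, 7, 8, 9, 10, 13, 15}
Component of 7: {0, 3, 4, 7, 8, 9, 10, 13, 15}

Answer: 0, 3, 4, 7, 8, 9, 10, 13, 15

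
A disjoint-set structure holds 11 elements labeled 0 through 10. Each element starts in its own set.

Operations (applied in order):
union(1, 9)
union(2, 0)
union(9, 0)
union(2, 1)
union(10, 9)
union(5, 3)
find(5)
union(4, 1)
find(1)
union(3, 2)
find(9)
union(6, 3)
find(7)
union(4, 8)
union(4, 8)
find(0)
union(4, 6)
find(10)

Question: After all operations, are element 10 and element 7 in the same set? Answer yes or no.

Step 1: union(1, 9) -> merged; set of 1 now {1, 9}
Step 2: union(2, 0) -> merged; set of 2 now {0, 2}
Step 3: union(9, 0) -> merged; set of 9 now {0, 1, 2, 9}
Step 4: union(2, 1) -> already same set; set of 2 now {0, 1, 2, 9}
Step 5: union(10, 9) -> merged; set of 10 now {0, 1, 2, 9, 10}
Step 6: union(5, 3) -> merged; set of 5 now {3, 5}
Step 7: find(5) -> no change; set of 5 is {3, 5}
Step 8: union(4, 1) -> merged; set of 4 now {0, 1, 2, 4, 9, 10}
Step 9: find(1) -> no change; set of 1 is {0, 1, 2, 4, 9, 10}
Step 10: union(3, 2) -> merged; set of 3 now {0, 1, 2, 3, 4, 5, 9, 10}
Step 11: find(9) -> no change; set of 9 is {0, 1, 2, 3, 4, 5, 9, 10}
Step 12: union(6, 3) -> merged; set of 6 now {0, 1, 2, 3, 4, 5, 6, 9, 10}
Step 13: find(7) -> no change; set of 7 is {7}
Step 14: union(4, 8) -> merged; set of 4 now {0, 1, 2, 3, 4, 5, 6, 8, 9, 10}
Step 15: union(4, 8) -> already same set; set of 4 now {0, 1, 2, 3, 4, 5, 6, 8, 9, 10}
Step 16: find(0) -> no change; set of 0 is {0, 1, 2, 3, 4, 5, 6, 8, 9, 10}
Step 17: union(4, 6) -> already same set; set of 4 now {0, 1, 2, 3, 4, 5, 6, 8, 9, 10}
Step 18: find(10) -> no change; set of 10 is {0, 1, 2, 3, 4, 5, 6, 8, 9, 10}
Set of 10: {0, 1, 2, 3, 4, 5, 6, 8, 9, 10}; 7 is not a member.

Answer: no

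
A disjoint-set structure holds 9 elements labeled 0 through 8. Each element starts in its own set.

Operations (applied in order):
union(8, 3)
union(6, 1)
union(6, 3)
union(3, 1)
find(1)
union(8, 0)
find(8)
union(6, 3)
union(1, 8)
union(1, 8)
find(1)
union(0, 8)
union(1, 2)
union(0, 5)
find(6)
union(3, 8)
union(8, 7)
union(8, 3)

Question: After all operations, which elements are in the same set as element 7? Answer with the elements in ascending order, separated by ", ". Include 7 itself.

Step 1: union(8, 3) -> merged; set of 8 now {3, 8}
Step 2: union(6, 1) -> merged; set of 6 now {1, 6}
Step 3: union(6, 3) -> merged; set of 6 now {1, 3, 6, 8}
Step 4: union(3, 1) -> already same set; set of 3 now {1, 3, 6, 8}
Step 5: find(1) -> no change; set of 1 is {1, 3, 6, 8}
Step 6: union(8, 0) -> merged; set of 8 now {0, 1, 3, 6, 8}
Step 7: find(8) -> no change; set of 8 is {0, 1, 3, 6, 8}
Step 8: union(6, 3) -> already same set; set of 6 now {0, 1, 3, 6, 8}
Step 9: union(1, 8) -> already same set; set of 1 now {0, 1, 3, 6, 8}
Step 10: union(1, 8) -> already same set; set of 1 now {0, 1, 3, 6, 8}
Step 11: find(1) -> no change; set of 1 is {0, 1, 3, 6, 8}
Step 12: union(0, 8) -> already same set; set of 0 now {0, 1, 3, 6, 8}
Step 13: union(1, 2) -> merged; set of 1 now {0, 1, 2, 3, 6, 8}
Step 14: union(0, 5) -> merged; set of 0 now {0, 1, 2, 3, 5, 6, 8}
Step 15: find(6) -> no change; set of 6 is {0, 1, 2, 3, 5, 6, 8}
Step 16: union(3, 8) -> already same set; set of 3 now {0, 1, 2, 3, 5, 6, 8}
Step 17: union(8, 7) -> merged; set of 8 now {0, 1, 2, 3, 5, 6, 7, 8}
Step 18: union(8, 3) -> already same set; set of 8 now {0, 1, 2, 3, 5, 6, 7, 8}
Component of 7: {0, 1, 2, 3, 5, 6, 7, 8}

Answer: 0, 1, 2, 3, 5, 6, 7, 8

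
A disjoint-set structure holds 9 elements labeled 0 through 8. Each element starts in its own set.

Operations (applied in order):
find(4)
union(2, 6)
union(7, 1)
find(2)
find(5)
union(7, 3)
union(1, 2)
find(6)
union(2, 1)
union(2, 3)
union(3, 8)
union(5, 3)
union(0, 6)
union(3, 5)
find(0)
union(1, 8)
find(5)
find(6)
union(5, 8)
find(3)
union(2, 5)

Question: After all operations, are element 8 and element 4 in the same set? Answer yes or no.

Answer: no

Derivation:
Step 1: find(4) -> no change; set of 4 is {4}
Step 2: union(2, 6) -> merged; set of 2 now {2, 6}
Step 3: union(7, 1) -> merged; set of 7 now {1, 7}
Step 4: find(2) -> no change; set of 2 is {2, 6}
Step 5: find(5) -> no change; set of 5 is {5}
Step 6: union(7, 3) -> merged; set of 7 now {1, 3, 7}
Step 7: union(1, 2) -> merged; set of 1 now {1, 2, 3, 6, 7}
Step 8: find(6) -> no change; set of 6 is {1, 2, 3, 6, 7}
Step 9: union(2, 1) -> already same set; set of 2 now {1, 2, 3, 6, 7}
Step 10: union(2, 3) -> already same set; set of 2 now {1, 2, 3, 6, 7}
Step 11: union(3, 8) -> merged; set of 3 now {1, 2, 3, 6, 7, 8}
Step 12: union(5, 3) -> merged; set of 5 now {1, 2, 3, 5, 6, 7, 8}
Step 13: union(0, 6) -> merged; set of 0 now {0, 1, 2, 3, 5, 6, 7, 8}
Step 14: union(3, 5) -> already same set; set of 3 now {0, 1, 2, 3, 5, 6, 7, 8}
Step 15: find(0) -> no change; set of 0 is {0, 1, 2, 3, 5, 6, 7, 8}
Step 16: union(1, 8) -> already same set; set of 1 now {0, 1, 2, 3, 5, 6, 7, 8}
Step 17: find(5) -> no change; set of 5 is {0, 1, 2, 3, 5, 6, 7, 8}
Step 18: find(6) -> no change; set of 6 is {0, 1, 2, 3, 5, 6, 7, 8}
Step 19: union(5, 8) -> already same set; set of 5 now {0, 1, 2, 3, 5, 6, 7, 8}
Step 20: find(3) -> no change; set of 3 is {0, 1, 2, 3, 5, 6, 7, 8}
Step 21: union(2, 5) -> already same set; set of 2 now {0, 1, 2, 3, 5, 6, 7, 8}
Set of 8: {0, 1, 2, 3, 5, 6, 7, 8}; 4 is not a member.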